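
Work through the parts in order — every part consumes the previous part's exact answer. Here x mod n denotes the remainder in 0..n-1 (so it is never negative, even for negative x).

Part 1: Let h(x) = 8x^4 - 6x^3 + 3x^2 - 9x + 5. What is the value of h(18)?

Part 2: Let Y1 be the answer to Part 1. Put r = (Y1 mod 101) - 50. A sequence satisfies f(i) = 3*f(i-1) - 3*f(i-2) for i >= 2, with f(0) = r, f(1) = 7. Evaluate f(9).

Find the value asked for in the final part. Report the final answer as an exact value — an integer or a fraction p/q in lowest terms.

81

Part 1: 8*(18)^4 - 6*(18)^3 + 3*(18)^2 - 9*(18)^1 + 5 = (839808) + (-34992) + (972) + (-162) + (5) = 805631; answer 805631
Part 2: Y1 = 805631; r = 5; f(2) = 3*(7) - 3*(5) = 6; iterating: f(2)=6, f(3)=-3, f(4)=-27, f(5)=-72, f(6)=-135, f(7)=-189, f(8)=-162, f(9)=81; answer 81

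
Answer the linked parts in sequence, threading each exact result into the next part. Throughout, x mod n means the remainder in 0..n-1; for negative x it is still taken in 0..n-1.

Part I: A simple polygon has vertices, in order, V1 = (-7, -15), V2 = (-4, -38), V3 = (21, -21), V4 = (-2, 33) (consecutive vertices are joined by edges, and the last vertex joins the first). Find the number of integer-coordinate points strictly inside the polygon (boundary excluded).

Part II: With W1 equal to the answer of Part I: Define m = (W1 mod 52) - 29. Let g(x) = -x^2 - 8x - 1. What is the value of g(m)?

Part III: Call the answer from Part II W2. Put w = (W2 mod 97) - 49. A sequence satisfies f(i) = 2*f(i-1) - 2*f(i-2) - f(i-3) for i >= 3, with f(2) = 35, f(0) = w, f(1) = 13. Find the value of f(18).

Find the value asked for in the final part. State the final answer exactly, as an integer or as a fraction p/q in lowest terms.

Part I: cross terms: (-7*-38 - -4*-15)=206, (-4*-21 - 21*-38)=882, (21*33 - -2*-21)=651, (-2*-15 - -7*33)=261; twice the area = |2000| = 2000; area = 1000; boundary points = 1 + 1 + 1 + 1 = 4; strictly interior points = area - boundary/2 + 1 = 999; answer 999
Part II: W1 = 999; m = -18; -1*(-18)^2 - 8*(-18)^1 - 1 = (-324) + (144) + (-1) = -181; answer -181
Part III: W2 = -181; w = -36; f(3) = 2*(35) - 2*(13) - 1*(-36) = 80; iterating: f(3)=80, f(4)=77, f(5)=-41, f(6)=-316, f(7)=-627, f(8)=-581, f(9)=408, f(10)=2605, f(11)=4975, f(12)=4332, f(13)=-3891, f(14)=-21421, f(15)=-39392, f(16)=-32051, f(17)=36103, f(18)=175700; answer 175700

175700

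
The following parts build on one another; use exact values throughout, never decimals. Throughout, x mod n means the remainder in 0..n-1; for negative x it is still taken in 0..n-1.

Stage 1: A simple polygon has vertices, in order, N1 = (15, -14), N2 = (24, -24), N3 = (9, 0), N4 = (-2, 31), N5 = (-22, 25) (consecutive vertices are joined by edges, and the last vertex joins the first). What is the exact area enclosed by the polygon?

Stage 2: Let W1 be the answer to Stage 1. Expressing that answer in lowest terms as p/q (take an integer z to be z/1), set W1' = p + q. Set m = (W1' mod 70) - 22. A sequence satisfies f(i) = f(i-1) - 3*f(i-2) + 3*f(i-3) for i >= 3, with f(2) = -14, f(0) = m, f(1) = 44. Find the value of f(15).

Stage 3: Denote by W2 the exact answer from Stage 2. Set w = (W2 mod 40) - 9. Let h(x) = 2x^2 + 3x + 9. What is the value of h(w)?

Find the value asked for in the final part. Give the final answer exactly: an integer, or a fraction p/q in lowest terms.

113

Stage 1: cross terms: (15*-24 - 24*-14)=-24, (24*0 - 9*-24)=216, (9*31 - -2*0)=279, (-2*25 - -22*31)=632, (-22*-14 - 15*25)=-67; twice the area = |1036| = 1036; area = 518; answer 518
Stage 2: W1 = 518; threaded value p + q = 519; m = 7; f(3) = 1*(-14) - 3*(44) + 3*(7) = -125; iterating: f(3)=-125, f(4)=49, f(5)=382, f(6)=-140, f(7)=-1139, f(8)=427, f(9)=3424, f(10)=-1274, f(11)=-10265, f(12)=3829, f(13)=30802, f(14)=-11480, f(15)=-92399; answer -92399
Stage 3: W2 = -92399; w = -8; 2*(-8)^2 + 3*(-8)^1 + 9 = (128) + (-24) + (9) = 113; answer 113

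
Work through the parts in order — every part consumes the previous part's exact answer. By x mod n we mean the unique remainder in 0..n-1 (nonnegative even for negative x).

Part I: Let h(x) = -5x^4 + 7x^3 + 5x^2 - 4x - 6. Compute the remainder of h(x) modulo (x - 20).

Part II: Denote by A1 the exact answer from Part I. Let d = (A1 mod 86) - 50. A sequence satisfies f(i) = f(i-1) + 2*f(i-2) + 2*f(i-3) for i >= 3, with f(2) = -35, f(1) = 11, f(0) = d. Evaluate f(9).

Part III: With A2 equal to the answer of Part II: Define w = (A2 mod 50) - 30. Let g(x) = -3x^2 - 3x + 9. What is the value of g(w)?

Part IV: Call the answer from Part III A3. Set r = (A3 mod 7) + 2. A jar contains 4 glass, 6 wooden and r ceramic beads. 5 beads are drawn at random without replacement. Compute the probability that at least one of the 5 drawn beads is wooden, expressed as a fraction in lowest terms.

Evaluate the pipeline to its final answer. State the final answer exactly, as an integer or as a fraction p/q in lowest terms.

137/143

Part I: remainder = value at the root: -5*(20)^4 + 7*(20)^3 + 5*(20)^2 - 4*(20)^1 - 6 = (-800000) + (56000) + (2000) + (-80) + (-6) = -742086; answer -742086
Part II: A1 = -742086; d = -42; f(3) = 1*(-35) + 2*(11) + 2*(-42) = -97; iterating: f(3)=-97, f(4)=-145, f(5)=-409, f(6)=-893, f(7)=-2001, f(8)=-4605, f(9)=-10393; answer -10393
Part III: A2 = -10393; w = -23; -3*(-23)^2 - 3*(-23)^1 + 9 = (-1587) + (69) + (9) = -1509; answer -1509
Part IV: A3 = -1509; r = 5; total draws C(15,5) = 3003; complement C(9,5) = 126; favorable 3003 - 126 = 2877; P = 137/143; answer 137/143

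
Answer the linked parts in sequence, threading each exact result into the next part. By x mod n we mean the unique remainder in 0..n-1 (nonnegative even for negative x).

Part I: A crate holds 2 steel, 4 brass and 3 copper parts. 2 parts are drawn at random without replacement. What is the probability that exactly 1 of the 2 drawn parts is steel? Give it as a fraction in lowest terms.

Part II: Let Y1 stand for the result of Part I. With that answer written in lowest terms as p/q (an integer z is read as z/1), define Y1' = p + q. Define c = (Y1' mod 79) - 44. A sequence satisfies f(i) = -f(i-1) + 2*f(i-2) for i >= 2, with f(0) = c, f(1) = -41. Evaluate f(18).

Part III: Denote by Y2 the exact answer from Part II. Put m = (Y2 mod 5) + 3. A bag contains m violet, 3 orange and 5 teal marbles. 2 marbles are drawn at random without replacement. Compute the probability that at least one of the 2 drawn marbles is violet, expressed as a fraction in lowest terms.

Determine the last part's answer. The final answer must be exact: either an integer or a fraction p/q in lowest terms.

9/13

Part I: total draws C(9,2) = 36; favorable C(2,1)*C(7,1) = 14; P = 7/18; answer 7/18
Part II: Y1 = 7/18; threaded value p + q = 25; c = -19; f(2) = -1*(-41) + 2*(-19) = 3; iterating: f(2)=3, f(3)=-85, f(4)=91, f(5)=-261, f(6)=443, f(7)=-965, f(8)=1851, f(9)=-3781, f(10)=7483, f(11)=-15045, f(12)=30011, f(13)=-60101, f(14)=120123, f(15)=-240325, f(16)=480571, f(17)=-961221, f(18)=1922363; answer 1922363
Part III: Y2 = 1922363; m = 6; total draws C(14,2) = 91; complement C(8,2) = 28; favorable 91 - 28 = 63; P = 9/13; answer 9/13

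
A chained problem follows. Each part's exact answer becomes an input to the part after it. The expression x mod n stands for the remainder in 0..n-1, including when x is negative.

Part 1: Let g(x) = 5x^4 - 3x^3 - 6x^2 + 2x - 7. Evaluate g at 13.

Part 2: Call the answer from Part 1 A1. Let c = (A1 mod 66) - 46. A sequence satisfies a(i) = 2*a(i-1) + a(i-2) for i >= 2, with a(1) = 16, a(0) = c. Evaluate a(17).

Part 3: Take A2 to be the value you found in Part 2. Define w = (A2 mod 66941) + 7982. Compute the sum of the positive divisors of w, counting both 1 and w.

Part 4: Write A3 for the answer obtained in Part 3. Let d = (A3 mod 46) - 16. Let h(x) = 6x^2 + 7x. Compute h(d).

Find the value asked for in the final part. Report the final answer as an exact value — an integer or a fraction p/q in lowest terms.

Part 1: 5*(13)^4 - 3*(13)^3 - 6*(13)^2 + 2*(13)^1 - 7 = (142805) + (-6591) + (-1014) + (26) + (-7) = 135219; answer 135219
Part 2: A1 = 135219; c = 5; a(2) = 2*(16) + 1*(5) = 37; iterating: a(2)=37, a(3)=90, a(4)=217, a(5)=524, a(6)=1265, a(7)=3054, a(8)=7373, a(9)=17800, a(10)=42973, a(11)=103746, a(12)=250465, a(13)=604676, a(14)=1459817, a(15)=3524310, a(16)=8508437, a(17)=20541184; answer 20541184
Part 3: A2 = 20541184; w = 65220; 65220 = 2^2 * 3 * 5 * 1087; sigma = (1 + 2 + 4) * (1 + 3) * (1 + 5) * (1 + 1087) = 7 * 4 * 6 * 1088 = 182784; answer 182784
Part 4: A3 = 182784; d = 10; 6*(10)^2 + 7*(10)^1 = (600) + (70) = 670; answer 670

670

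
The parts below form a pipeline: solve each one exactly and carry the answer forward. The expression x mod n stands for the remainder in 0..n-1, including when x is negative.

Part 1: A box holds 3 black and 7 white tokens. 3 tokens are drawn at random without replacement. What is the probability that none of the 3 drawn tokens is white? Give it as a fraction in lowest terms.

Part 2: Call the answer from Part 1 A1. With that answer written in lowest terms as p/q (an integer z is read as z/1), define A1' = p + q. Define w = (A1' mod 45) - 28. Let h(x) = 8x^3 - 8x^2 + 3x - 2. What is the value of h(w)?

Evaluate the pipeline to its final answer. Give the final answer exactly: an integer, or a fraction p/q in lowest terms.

Part 1: total draws C(10,3) = 120; favorable C(3,3) = 1; P = 1/120; answer 1/120
Part 2: A1 = 1/120; threaded value p + q = 121; w = 3; 8*(3)^3 - 8*(3)^2 + 3*(3)^1 - 2 = (216) + (-72) + (9) + (-2) = 151; answer 151

151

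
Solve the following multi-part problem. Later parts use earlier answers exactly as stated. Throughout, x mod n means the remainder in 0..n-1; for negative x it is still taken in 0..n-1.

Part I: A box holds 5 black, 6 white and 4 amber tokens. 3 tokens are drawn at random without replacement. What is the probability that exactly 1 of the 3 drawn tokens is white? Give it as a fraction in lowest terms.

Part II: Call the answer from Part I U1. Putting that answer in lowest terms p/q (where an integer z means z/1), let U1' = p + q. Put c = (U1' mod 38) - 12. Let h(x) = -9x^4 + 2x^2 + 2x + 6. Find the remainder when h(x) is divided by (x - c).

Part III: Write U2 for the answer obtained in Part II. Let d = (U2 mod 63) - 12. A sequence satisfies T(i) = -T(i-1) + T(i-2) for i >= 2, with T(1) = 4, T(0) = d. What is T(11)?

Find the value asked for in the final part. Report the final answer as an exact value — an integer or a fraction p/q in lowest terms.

-1514

Part I: total draws C(15,3) = 455; favorable C(6,1)*C(9,2) = 216; P = 216/455; answer 216/455
Part II: U1 = 216/455; threaded value p + q = 671; c = 13; remainder = value at the root: -9*(13)^4 + 2*(13)^2 + 2*(13)^1 + 6 = (-257049) + (338) + (26) + (6) = -256679; answer -256679
Part III: U2 = -256679; d = 34; T(2) = -1*(4) + 1*(34) = 30; iterating: T(2)=30, T(3)=-26, T(4)=56, T(5)=-82, T(6)=138, T(7)=-220, T(8)=358, T(9)=-578, T(10)=936, T(11)=-1514; answer -1514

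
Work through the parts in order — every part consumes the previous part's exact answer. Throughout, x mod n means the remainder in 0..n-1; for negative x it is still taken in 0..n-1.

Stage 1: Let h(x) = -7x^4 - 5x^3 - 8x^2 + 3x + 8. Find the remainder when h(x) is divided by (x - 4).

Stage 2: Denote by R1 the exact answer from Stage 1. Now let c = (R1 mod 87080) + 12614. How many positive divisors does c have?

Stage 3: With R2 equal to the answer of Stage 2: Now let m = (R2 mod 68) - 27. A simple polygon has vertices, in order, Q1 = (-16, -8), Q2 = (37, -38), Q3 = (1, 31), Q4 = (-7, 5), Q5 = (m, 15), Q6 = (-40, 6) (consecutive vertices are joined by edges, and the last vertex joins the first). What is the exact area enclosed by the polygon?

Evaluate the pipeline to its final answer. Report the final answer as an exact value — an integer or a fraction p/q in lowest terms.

Stage 1: remainder = value at the root: -7*(4)^4 - 5*(4)^3 - 8*(4)^2 + 3*(4)^1 + 8 = (-1792) + (-320) + (-128) + (12) + (8) = -2220; answer -2220
Stage 2: R1 = -2220; c = 97474; 97474 = 2 * 13 * 23 * 163; number of divisors = (1+1) * (1+1) * (1+1) * (1+1) = 16; answer 16
Stage 3: R2 = 16; m = -11; cross terms: (-16*-38 - 37*-8)=904, (37*31 - 1*-38)=1185, (1*5 - -7*31)=222, (-7*15 - -11*5)=-50, (-11*6 - -40*15)=534, (-40*-8 - -16*6)=416; twice the area = |3211| = 3211; area = 3211/2; answer 3211/2

3211/2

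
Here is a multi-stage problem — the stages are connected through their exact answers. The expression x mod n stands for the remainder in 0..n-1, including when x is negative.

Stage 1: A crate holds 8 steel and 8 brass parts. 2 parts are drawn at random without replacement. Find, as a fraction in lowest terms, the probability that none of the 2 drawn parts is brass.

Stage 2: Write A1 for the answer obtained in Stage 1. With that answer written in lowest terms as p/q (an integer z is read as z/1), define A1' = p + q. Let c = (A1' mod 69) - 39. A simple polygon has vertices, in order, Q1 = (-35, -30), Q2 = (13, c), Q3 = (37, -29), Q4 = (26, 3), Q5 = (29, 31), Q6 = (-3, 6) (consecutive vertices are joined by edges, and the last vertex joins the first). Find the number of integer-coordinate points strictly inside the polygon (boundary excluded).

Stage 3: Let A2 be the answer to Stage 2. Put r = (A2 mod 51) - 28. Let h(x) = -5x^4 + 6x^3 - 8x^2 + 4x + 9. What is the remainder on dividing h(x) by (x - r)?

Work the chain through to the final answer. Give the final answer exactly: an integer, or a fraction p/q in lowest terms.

Stage 1: total draws C(16,2) = 120; favorable C(8,2) = 28; P = 7/30; answer 7/30
Stage 2: A1 = 7/30; threaded value p + q = 37; c = -2; cross terms: (-35*-2 - 13*-30)=460, (13*-29 - 37*-2)=-303, (37*3 - 26*-29)=865, (26*31 - 29*3)=719, (29*6 - -3*31)=267, (-3*-30 - -35*6)=300; twice the area = |2308| = 2308; area = 1154; boundary points = 4 + 3 + 1 + 1 + 1 + 4 = 14; strictly interior points = area - boundary/2 + 1 = 1148; answer 1148
Stage 3: A2 = 1148; r = -2; remainder = value at the root: -5*(-2)^4 + 6*(-2)^3 - 8*(-2)^2 + 4*(-2)^1 + 9 = (-80) + (-48) + (-32) + (-8) + (9) = -159; answer -159

-159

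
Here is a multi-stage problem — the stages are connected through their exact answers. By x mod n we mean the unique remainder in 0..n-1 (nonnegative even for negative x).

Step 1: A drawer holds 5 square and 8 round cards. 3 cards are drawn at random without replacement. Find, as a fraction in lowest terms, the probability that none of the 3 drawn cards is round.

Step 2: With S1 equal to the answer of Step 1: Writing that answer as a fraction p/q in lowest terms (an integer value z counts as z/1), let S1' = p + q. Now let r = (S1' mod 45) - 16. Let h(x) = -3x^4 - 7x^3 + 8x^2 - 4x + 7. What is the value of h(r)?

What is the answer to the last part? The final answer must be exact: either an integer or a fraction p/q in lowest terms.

Step 1: total draws C(13,3) = 286; favorable C(5,3) = 10; P = 5/143; answer 5/143
Step 2: S1 = 5/143; threaded value p + q = 148; r = -3; -3*(-3)^4 - 7*(-3)^3 + 8*(-3)^2 - 4*(-3)^1 + 7 = (-243) + (189) + (72) + (12) + (7) = 37; answer 37

37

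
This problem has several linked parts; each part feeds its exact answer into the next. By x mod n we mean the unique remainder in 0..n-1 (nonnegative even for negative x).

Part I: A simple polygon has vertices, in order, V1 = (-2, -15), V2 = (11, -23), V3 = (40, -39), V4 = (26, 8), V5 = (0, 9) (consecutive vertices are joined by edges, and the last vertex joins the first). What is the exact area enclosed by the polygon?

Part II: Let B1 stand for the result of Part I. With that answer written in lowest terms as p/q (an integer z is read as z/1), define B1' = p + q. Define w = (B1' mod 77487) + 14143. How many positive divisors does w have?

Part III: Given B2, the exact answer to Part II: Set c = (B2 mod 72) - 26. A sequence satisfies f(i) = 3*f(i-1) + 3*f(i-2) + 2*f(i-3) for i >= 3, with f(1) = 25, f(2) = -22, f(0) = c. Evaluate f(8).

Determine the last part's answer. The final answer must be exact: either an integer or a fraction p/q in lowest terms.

Part I: cross terms: (-2*-23 - 11*-15)=211, (11*-39 - 40*-23)=491, (40*8 - 26*-39)=1334, (26*9 - 0*8)=234, (0*-15 - -2*9)=18; twice the area = |2288| = 2288; area = 1144; answer 1144
Part II: B1 = 1144; threaded value p + q = 1145; w = 15288; 15288 = 2^3 * 3 * 7^2 * 13; number of divisors = (3+1) * (1+1) * (2+1) * (1+1) = 48; answer 48
Part III: B2 = 48; c = 22; f(3) = 3*(-22) + 3*(25) + 2*(22) = 53; iterating: f(3)=53, f(4)=143, f(5)=544, f(6)=2167, f(7)=8419, f(8)=32846; answer 32846

32846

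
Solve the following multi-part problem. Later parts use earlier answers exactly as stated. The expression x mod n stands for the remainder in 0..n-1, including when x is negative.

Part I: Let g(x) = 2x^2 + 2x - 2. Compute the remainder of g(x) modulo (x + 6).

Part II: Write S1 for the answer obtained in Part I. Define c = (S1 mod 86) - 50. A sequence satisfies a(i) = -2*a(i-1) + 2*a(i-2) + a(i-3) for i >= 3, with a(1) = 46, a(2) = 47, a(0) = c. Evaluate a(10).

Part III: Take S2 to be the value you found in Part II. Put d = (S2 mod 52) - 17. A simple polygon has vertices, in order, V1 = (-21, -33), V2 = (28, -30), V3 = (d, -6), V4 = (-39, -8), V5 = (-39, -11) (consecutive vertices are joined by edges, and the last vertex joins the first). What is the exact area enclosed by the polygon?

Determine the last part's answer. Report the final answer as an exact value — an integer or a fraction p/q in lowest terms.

2655/2

Part I: remainder = value at the root: 2*(-6)^2 + 2*(-6)^1 - 2 = (72) + (-12) + (-2) = 58; answer 58
Part II: S1 = 58; c = 8; a(3) = -2*(47) + 2*(46) + 1*(8) = 6; iterating: a(3)=6, a(4)=128, a(5)=-197, a(6)=656, a(7)=-1578, a(8)=4271, a(9)=-11042, a(10)=29048; answer 29048
Part III: S2 = 29048; d = 15; cross terms: (-21*-30 - 28*-33)=1554, (28*-6 - 15*-30)=282, (15*-8 - -39*-6)=-354, (-39*-11 - -39*-8)=117, (-39*-33 - -21*-11)=1056; twice the area = |2655| = 2655; area = 2655/2; answer 2655/2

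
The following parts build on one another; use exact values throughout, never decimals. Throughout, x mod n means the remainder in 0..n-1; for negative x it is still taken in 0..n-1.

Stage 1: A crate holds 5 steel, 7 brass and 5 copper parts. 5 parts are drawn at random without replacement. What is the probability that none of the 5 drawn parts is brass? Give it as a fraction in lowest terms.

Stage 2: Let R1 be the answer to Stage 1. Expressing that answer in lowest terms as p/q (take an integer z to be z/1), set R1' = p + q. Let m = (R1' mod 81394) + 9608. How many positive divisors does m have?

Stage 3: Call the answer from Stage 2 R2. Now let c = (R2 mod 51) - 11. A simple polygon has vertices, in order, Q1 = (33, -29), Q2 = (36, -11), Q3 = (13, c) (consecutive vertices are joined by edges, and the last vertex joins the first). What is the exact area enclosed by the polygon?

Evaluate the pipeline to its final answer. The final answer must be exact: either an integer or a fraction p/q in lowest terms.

213

Stage 1: total draws C(17,5) = 6188; favorable C(10,5) = 252; P = 9/221; answer 9/221
Stage 2: R1 = 9/221; threaded value p + q = 230; m = 9838; 9838 = 2 * 4919; number of divisors = (1+1) * (1+1) = 4; answer 4
Stage 3: R2 = 4; c = -7; cross terms: (33*-11 - 36*-29)=681, (36*-7 - 13*-11)=-109, (13*-29 - 33*-7)=-146; twice the area = |426| = 426; area = 213; answer 213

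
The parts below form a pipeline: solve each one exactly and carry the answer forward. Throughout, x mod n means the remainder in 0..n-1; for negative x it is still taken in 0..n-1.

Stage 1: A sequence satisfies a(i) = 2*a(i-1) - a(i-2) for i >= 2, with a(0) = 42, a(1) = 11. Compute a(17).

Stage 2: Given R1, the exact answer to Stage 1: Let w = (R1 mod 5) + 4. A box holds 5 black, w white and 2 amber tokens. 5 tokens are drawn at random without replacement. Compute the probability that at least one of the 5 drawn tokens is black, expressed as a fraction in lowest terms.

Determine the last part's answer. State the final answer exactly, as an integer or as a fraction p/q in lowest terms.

Stage 1: a(2) = 2*(11) - 1*(42) = -20; iterating: a(2)=-20, a(3)=-51, a(4)=-82, a(5)=-113, a(6)=-144, a(7)=-175, a(8)=-206, a(9)=-237, a(10)=-268, a(11)=-299, a(12)=-330, a(13)=-361, a(14)=-392, a(15)=-423, a(16)=-454, a(17)=-485; answer -485
Stage 2: R1 = -485; w = 4; total draws C(11,5) = 462; complement C(6,5) = 6; favorable 462 - 6 = 456; P = 76/77; answer 76/77

76/77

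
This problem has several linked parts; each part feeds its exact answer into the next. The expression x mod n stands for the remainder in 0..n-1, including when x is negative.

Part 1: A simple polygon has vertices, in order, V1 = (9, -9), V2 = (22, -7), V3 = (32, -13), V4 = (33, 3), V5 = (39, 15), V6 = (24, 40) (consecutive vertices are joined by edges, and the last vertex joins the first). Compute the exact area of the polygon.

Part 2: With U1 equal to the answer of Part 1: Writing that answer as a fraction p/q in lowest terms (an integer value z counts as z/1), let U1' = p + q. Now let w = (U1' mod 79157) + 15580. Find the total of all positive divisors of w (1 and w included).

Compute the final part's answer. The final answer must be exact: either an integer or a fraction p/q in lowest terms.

Part 1: cross terms: (9*-7 - 22*-9)=135, (22*-13 - 32*-7)=-62, (32*3 - 33*-13)=525, (33*15 - 39*3)=378, (39*40 - 24*15)=1200, (24*-9 - 9*40)=-576; twice the area = |1600| = 1600; area = 800; answer 800
Part 2: U1 = 800; threaded value p + q = 801; w = 16381; 16381 is prime, so its only divisors are 1 and 16381; sigma = 1 + 16381 = 16382; answer 16382

16382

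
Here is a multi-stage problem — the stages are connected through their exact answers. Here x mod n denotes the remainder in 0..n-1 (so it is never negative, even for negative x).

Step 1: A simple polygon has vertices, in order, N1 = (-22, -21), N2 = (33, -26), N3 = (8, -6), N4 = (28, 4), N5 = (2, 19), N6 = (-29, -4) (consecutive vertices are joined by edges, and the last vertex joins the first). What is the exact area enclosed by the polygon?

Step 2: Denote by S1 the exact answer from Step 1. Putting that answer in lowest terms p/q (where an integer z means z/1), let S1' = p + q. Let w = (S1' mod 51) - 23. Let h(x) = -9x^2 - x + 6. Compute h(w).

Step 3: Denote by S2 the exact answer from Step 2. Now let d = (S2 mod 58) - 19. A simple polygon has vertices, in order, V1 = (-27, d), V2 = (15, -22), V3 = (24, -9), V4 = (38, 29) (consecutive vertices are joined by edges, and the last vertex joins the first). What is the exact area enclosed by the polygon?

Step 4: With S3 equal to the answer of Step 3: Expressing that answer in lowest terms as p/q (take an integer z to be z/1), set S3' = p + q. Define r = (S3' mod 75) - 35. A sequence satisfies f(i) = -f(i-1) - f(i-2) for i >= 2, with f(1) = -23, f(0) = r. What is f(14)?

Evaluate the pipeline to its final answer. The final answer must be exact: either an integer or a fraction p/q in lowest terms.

51

Step 1: cross terms: (-22*-26 - 33*-21)=1265, (33*-6 - 8*-26)=10, (8*4 - 28*-6)=200, (28*19 - 2*4)=524, (2*-4 - -29*19)=543, (-29*-21 - -22*-4)=521; twice the area = |3063| = 3063; area = 3063/2; answer 3063/2
Step 2: S1 = 3063/2; threaded value p + q = 3065; w = -18; -9*(-18)^2 - 1*(-18)^1 + 6 = (-2916) + (18) + (6) = -2892; answer -2892
Step 3: S2 = -2892; d = -11; cross terms: (-27*-22 - 15*-11)=759, (15*-9 - 24*-22)=393, (24*29 - 38*-9)=1038, (38*-11 - -27*29)=365; twice the area = |2555| = 2555; area = 2555/2; answer 2555/2
Step 4: S3 = 2555/2; threaded value p + q = 2557; r = -28; f(2) = -1*(-23) - 1*(-28) = 51; iterating: f(2)=51, f(3)=-28, f(4)=-23, f(5)=51, f(6)=-28, f(7)=-23, f(8)=51, f(9)=-28, f(10)=-23, f(11)=51, f(12)=-28, f(13)=-23, f(14)=51; answer 51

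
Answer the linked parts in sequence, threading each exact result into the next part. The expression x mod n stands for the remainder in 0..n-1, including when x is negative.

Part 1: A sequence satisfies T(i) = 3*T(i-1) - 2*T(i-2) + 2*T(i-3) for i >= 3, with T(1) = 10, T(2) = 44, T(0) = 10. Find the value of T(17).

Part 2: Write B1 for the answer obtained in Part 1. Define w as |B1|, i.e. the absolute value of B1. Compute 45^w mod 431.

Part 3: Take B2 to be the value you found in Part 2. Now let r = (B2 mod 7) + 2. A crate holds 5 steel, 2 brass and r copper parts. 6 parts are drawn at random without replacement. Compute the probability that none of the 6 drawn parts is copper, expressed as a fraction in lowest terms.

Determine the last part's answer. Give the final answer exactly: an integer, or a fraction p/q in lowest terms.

Part 1: T(3) = 3*(44) - 2*(10) + 2*(10) = 132; iterating: T(3)=132, T(4)=328, T(5)=808, T(6)=2032, T(7)=5136, T(8)=12960, T(9)=32672, T(10)=82368, T(11)=207680, T(12)=523648, T(13)=1320320, T(14)=3329024, T(15)=8393728, T(16)=21163776, T(17)=53361920; answer 53361920
Part 2: B1 = 53361920; w = 53361920; squarings mod 431: 45^1=45, 45^2=301, 45^4=91, 45^8=92, 45^16=275, 45^32=200, 45^64=348, 45^128=424, 45^256=49, 45^512=246, 45^1024=176, 45^2048=375, 45^4096=119, 45^8192=369, 45^16384=396, 45^32768=363, 45^65536=314, 45^131072=328, 45^262144=265, 45^524288=403, 45^1048576=353, 45^2097152=50, 45^4194304=345, 45^8388608=69, 45^16777216=20, 45^33554432=400; 45^53361920 = 45^256 * 45^1024 * 45^2048 * 45^4096 * 45^8192 * 45^131072 * 45^262144 * 45^524288 * 45^2097152 * 45^16777216 * 45^33554432 = 2 (mod 431); answer 2
Part 3: B2 = 2; r = 4; total draws C(11,6) = 462; favorable C(7,6) = 7; P = 1/66; answer 1/66

1/66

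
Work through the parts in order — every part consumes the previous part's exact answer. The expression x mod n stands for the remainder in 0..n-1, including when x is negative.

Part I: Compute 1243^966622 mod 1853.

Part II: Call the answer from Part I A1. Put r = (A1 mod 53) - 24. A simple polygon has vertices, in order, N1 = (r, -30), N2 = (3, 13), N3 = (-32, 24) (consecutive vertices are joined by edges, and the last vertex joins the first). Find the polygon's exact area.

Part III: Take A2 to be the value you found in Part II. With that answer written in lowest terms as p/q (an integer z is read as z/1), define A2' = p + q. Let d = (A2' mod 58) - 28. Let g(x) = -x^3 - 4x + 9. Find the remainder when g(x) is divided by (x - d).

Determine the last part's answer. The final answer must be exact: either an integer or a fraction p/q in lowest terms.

3444

Part I: squarings mod 1853: 1243^1=1243, 1243^2=1500, 1243^4=458, 1243^8=375, 1243^16=1650, 1243^32=443, 1243^64=1684, 1243^128=766, 1243^256=1208, 1243^512=953, 1243^1024=239, 1243^2048=1531, 1243^4096=1769, 1243^8192=1497, 1243^16384=732, 1243^32768=307, 1243^65536=1599, 1243^131072=1514, 1243^262144=35, 1243^524288=1225; 1243^966622 = 1243^2 * 1243^4 * 1243^8 * 1243^16 * 1243^64 * 1243^128 * 1243^256 * 1243^512 * 1243^1024 * 1243^2048 * 1243^4096 * 1243^8192 * 1243^32768 * 1243^131072 * 1243^262144 * 1243^524288 = 1339 (mod 1853); answer 1339
Part II: A1 = 1339; r = -10; cross terms: (-10*13 - 3*-30)=-40, (3*24 - -32*13)=488, (-32*-30 - -10*24)=1200; twice the area = |1648| = 1648; area = 824; answer 824
Part III: A2 = 824; threaded value p + q = 825; d = -15; remainder = value at the root: -1*(-15)^3 - 4*(-15)^1 + 9 = (3375) + (60) + (9) = 3444; answer 3444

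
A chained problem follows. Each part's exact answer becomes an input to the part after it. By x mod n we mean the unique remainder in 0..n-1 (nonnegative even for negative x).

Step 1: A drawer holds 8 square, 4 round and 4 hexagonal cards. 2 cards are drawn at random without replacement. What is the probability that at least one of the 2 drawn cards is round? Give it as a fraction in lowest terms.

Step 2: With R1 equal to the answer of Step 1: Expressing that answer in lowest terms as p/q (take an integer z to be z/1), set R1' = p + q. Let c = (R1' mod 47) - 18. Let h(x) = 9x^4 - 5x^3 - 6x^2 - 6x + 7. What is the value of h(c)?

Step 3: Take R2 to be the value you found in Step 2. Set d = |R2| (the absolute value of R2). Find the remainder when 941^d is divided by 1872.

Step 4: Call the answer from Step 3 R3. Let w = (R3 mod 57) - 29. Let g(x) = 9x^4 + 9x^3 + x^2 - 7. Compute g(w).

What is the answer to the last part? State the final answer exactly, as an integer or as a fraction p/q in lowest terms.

Step 1: total draws C(16,2) = 120; complement C(12,2) = 66; favorable 120 - 66 = 54; P = 9/20; answer 9/20
Step 2: R1 = 9/20; threaded value p + q = 29; c = 11; 9*(11)^4 - 5*(11)^3 - 6*(11)^2 - 6*(11)^1 + 7 = (131769) + (-6655) + (-726) + (-66) + (7) = 124329; answer 124329
Step 3: R2 = 124329; d = 124329; squarings mod 1872: 941^1=941, 941^2=25, 941^4=625, 941^8=1249, 941^16=625, 941^32=1249, 941^64=625, 941^128=1249, 941^256=625, 941^512=1249, 941^1024=625, 941^2048=1249, 941^4096=625, 941^8192=1249, 941^16384=625, 941^32768=1249, 941^65536=625; 941^124329 = 941^1 * 941^8 * 941^32 * 941^128 * 941^256 * 941^1024 * 941^8192 * 941^16384 * 941^32768 * 941^65536 = 1565 (mod 1872); answer 1565
Step 4: R3 = 1565; w = -3; 9*(-3)^4 + 9*(-3)^3 + 1*(-3)^2 - 7 = (729) + (-243) + (9) + (-7) = 488; answer 488

488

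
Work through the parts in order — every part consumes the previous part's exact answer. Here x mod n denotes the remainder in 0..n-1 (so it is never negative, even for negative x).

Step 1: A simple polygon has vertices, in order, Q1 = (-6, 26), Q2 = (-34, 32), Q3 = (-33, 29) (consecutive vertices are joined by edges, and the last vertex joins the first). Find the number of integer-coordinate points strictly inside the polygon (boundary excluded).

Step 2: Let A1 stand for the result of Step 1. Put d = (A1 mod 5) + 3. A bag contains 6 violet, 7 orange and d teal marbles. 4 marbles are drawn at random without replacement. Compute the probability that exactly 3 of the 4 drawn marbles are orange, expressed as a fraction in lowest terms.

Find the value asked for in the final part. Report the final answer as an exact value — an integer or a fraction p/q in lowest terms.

77/612

Step 1: cross terms: (-6*32 - -34*26)=692, (-34*29 - -33*32)=70, (-33*26 - -6*29)=-684; twice the area = |78| = 78; area = 39; boundary points = 2 + 1 + 3 = 6; strictly interior points = area - boundary/2 + 1 = 37; answer 37
Step 2: A1 = 37; d = 5; total draws C(18,4) = 3060; favorable C(7,3)*C(11,1) = 385; P = 77/612; answer 77/612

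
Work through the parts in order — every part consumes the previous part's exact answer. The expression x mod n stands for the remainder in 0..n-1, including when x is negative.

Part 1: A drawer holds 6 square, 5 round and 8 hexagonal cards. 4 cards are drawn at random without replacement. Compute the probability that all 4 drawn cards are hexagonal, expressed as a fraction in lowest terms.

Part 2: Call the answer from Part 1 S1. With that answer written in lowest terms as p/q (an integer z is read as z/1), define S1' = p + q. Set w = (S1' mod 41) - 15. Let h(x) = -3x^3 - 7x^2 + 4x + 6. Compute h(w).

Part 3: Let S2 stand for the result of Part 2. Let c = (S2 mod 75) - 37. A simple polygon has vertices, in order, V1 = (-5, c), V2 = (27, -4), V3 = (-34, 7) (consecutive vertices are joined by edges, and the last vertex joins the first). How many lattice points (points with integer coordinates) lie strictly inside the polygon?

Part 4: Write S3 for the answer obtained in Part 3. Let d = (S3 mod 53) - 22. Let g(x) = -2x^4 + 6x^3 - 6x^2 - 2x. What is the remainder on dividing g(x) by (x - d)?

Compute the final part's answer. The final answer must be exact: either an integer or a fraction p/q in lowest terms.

-198220

Part 1: total draws C(19,4) = 3876; favorable C(8,4) = 70; P = 35/1938; answer 35/1938
Part 2: S1 = 35/1938; threaded value p + q = 1973; w = -10; -3*(-10)^3 - 7*(-10)^2 + 4*(-10)^1 + 6 = (3000) + (-700) + (-40) + (6) = 2266; answer 2266
Part 3: S2 = 2266; c = -21; cross terms: (-5*-4 - 27*-21)=587, (27*7 - -34*-4)=53, (-34*-21 - -5*7)=749; twice the area = |1389| = 1389; area = 1389/2; boundary points = 1 + 1 + 1 = 3; strictly interior points = area - boundary/2 + 1 = 694; answer 694
Part 4: S3 = 694; d = -17; remainder = value at the root: -2*(-17)^4 + 6*(-17)^3 - 6*(-17)^2 - 2*(-17)^1 = (-167042) + (-29478) + (-1734) + (34) = -198220; answer -198220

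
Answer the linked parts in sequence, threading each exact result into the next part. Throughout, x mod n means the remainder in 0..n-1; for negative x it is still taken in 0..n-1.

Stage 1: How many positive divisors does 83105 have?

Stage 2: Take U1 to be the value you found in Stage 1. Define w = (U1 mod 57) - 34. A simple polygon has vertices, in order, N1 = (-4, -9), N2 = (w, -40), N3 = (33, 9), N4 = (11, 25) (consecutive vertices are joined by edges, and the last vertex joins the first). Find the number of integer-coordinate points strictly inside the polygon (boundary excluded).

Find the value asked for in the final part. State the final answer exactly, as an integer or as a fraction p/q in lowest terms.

Stage 1: 83105 = 5 * 11 * 1511; number of divisors = (1+1) * (1+1) * (1+1) = 8; answer 8
Stage 2: U1 = 8; w = -26; cross terms: (-4*-40 - -26*-9)=-74, (-26*9 - 33*-40)=1086, (33*25 - 11*9)=726, (11*-9 - -4*25)=1; twice the area = |1739| = 1739; area = 1739/2; boundary points = 1 + 1 + 2 + 1 = 5; strictly interior points = area - boundary/2 + 1 = 868; answer 868

868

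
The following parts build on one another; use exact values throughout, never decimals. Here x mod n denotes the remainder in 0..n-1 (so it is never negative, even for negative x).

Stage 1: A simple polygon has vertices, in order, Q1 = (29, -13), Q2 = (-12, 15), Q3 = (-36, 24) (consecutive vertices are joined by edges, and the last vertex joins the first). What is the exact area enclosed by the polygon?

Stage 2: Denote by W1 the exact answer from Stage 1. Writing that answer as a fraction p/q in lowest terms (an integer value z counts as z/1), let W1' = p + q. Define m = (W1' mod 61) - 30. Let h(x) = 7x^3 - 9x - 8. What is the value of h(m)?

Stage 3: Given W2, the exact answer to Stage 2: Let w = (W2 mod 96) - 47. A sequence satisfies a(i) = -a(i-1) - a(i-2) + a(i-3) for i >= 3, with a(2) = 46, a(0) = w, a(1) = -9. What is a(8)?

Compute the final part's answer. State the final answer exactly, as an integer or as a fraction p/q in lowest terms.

267

Stage 1: cross terms: (29*15 - -12*-13)=279, (-12*24 - -36*15)=252, (-36*-13 - 29*24)=-228; twice the area = |303| = 303; area = 303/2; answer 303/2
Stage 2: W1 = 303/2; threaded value p + q = 305; m = -30; 7*(-30)^3 - 9*(-30)^1 - 8 = (-189000) + (270) + (-8) = -188738; answer -188738
Stage 3: W2 = -188738; w = 47; a(3) = -1*(46) - 1*(-9) + 1*(47) = 10; iterating: a(3)=10, a(4)=-65, a(5)=101, a(6)=-26, a(7)=-140, a(8)=267; answer 267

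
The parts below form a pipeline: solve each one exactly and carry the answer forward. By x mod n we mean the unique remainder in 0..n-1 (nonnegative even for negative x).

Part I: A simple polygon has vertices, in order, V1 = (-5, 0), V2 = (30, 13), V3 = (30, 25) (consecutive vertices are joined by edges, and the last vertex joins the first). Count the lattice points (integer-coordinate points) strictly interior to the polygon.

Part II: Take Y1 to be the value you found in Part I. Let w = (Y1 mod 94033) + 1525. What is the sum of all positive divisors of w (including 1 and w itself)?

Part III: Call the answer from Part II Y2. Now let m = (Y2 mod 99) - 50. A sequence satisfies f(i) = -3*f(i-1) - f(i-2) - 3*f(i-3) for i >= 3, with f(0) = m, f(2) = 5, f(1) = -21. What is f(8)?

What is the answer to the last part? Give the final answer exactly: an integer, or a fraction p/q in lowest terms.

Part I: cross terms: (-5*13 - 30*0)=-65, (30*25 - 30*13)=360, (30*0 - -5*25)=125; twice the area = |420| = 420; area = 210; boundary points = 1 + 12 + 5 = 18; strictly interior points = area - boundary/2 + 1 = 202; answer 202
Part II: Y1 = 202; w = 1727; 1727 = 11 * 157; sigma = (1 + 11) * (1 + 157) = 12 * 158 = 1896; answer 1896
Part III: Y2 = 1896; m = -35; f(3) = -3*(5) - 1*(-21) - 3*(-35) = 111; iterating: f(3)=111, f(4)=-275, f(5)=699, f(6)=-2155, f(7)=6591, f(8)=-19715; answer -19715

-19715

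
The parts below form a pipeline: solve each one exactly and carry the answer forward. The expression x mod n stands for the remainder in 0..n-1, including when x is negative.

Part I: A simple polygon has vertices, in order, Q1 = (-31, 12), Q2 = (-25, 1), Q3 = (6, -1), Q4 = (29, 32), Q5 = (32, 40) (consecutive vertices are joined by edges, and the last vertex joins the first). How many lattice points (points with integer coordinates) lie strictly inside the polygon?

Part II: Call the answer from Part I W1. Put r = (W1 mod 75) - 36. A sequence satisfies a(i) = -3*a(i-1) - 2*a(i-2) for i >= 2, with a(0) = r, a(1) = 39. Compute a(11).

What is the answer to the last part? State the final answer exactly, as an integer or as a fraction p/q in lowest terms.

Part I: cross terms: (-31*1 - -25*12)=269, (-25*-1 - 6*1)=19, (6*32 - 29*-1)=221, (29*40 - 32*32)=136, (32*12 - -31*40)=1624; twice the area = |2269| = 2269; area = 2269/2; boundary points = 1 + 1 + 1 + 1 + 7 = 11; strictly interior points = area - boundary/2 + 1 = 1130; answer 1130
Part II: W1 = 1130; r = -31; a(2) = -3*(39) - 2*(-31) = -55; iterating: a(2)=-55, a(3)=87, a(4)=-151, a(5)=279, a(6)=-535, a(7)=1047, a(8)=-2071, a(9)=4119, a(10)=-8215, a(11)=16407; answer 16407

16407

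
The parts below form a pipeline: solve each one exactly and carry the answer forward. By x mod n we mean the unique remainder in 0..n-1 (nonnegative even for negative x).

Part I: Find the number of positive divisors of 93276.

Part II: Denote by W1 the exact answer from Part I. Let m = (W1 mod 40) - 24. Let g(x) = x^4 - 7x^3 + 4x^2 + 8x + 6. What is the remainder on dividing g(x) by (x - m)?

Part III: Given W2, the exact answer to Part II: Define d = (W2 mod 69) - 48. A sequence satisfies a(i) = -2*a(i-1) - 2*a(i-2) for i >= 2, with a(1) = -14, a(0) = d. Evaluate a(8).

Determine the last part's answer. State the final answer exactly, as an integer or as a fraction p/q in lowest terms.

Part I: 93276 = 2^2 * 3^2 * 2591; number of divisors = (2+1) * (2+1) * (1+1) = 18; answer 18
Part II: W1 = 18; m = -6; remainder = value at the root: 1*(-6)^4 - 7*(-6)^3 + 4*(-6)^2 + 8*(-6)^1 + 6 = (1296) + (1512) + (144) + (-48) + (6) = 2910; answer 2910
Part III: W2 = 2910; d = -36; a(2) = -2*(-14) - 2*(-36) = 100; iterating: a(2)=100, a(3)=-172, a(4)=144, a(5)=56, a(6)=-400, a(7)=688, a(8)=-576; answer -576

-576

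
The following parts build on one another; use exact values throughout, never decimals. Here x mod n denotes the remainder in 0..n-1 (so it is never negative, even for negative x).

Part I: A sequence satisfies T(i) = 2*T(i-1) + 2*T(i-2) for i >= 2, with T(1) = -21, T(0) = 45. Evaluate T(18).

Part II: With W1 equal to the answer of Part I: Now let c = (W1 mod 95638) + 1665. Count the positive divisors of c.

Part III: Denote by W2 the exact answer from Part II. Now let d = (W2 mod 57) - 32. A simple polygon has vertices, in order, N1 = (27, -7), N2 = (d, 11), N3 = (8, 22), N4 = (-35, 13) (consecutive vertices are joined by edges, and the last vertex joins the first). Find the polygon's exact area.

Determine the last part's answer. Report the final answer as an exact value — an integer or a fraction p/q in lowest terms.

397/2

Part I: T(2) = 2*(-21) + 2*(45) = 48; iterating: T(2)=48, T(3)=54, T(4)=204, T(5)=516, T(6)=1440, T(7)=3912, T(8)=10704, T(9)=29232, T(10)=79872, T(11)=218208, T(12)=596160, T(13)=1628736, T(14)=4449792, T(15)=12157056, T(16)=33213696, T(17)=90741504, T(18)=247910400; answer 247910400
Part II: W1 = 247910400; c = 18369; 18369 = 3^2 * 13 * 157; number of divisors = (2+1) * (1+1) * (1+1) = 12; answer 12
Part III: W2 = 12; d = -20; cross terms: (27*11 - -20*-7)=157, (-20*22 - 8*11)=-528, (8*13 - -35*22)=874, (-35*-7 - 27*13)=-106; twice the area = |397| = 397; area = 397/2; answer 397/2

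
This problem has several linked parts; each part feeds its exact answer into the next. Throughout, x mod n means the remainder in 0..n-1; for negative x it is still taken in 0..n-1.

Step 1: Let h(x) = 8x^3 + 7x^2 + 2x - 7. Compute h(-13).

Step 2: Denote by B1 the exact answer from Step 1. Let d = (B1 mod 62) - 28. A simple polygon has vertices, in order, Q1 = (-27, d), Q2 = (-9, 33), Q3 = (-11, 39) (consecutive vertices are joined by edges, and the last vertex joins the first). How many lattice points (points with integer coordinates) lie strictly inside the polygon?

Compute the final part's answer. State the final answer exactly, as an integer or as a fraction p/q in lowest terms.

109

Step 1: 8*(-13)^3 + 7*(-13)^2 + 2*(-13)^1 - 7 = (-17576) + (1183) + (-26) + (-7) = -16426; answer -16426
Step 2: B1 = -16426; d = -24; cross terms: (-27*33 - -9*-24)=-1107, (-9*39 - -11*33)=12, (-11*-24 - -27*39)=1317; twice the area = |222| = 222; area = 111; boundary points = 3 + 2 + 1 = 6; strictly interior points = area - boundary/2 + 1 = 109; answer 109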